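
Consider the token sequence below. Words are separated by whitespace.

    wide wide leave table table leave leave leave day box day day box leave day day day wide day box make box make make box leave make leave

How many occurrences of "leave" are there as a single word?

Scanning the 28 tokens for "leave":
  position 3: leave
  position 6: leave
  position 7: leave
  position 8: leave
  position 14: leave
  position 26: leave
  position 28: leave

7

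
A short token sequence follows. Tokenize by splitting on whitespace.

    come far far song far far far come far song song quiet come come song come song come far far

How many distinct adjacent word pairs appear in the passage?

20 tokens → 19 bigram windows in total.
Repeated bigrams (each contributes count−1 duplicates):
  far far: 4
  come far: 3
  come song: 2
  far song: 2
  song come: 2
8 duplicate windows → 19 − 8 = 11 distinct.

11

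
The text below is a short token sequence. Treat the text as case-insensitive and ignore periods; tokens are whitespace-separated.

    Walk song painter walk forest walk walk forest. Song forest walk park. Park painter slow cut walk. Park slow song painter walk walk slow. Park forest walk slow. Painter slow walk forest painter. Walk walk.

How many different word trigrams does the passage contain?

35 tokens → 33 trigram windows in total.
Repeated trigrams (each contributes count−1 duplicates):
  painter walk walk: 2
  song painter walk: 2
2 duplicate windows → 33 − 2 = 31 distinct.

31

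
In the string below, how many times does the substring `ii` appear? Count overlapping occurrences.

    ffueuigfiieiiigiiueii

Sliding a length-2 window over the 21 characters (20 positions):
  position 9–10: ii
  position 12–13: ii
  position 13–14: ii
  position 16–17: ii
  position 20–21: ii

5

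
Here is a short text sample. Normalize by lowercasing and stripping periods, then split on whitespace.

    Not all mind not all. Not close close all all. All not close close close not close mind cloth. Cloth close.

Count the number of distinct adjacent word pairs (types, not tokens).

21 tokens → 20 bigram windows in total.
Repeated bigrams (each contributes count−1 duplicates):
  close close: 3
  not close: 3
  all all: 2
  all not: 2
  not all: 2
7 duplicate windows → 20 − 7 = 13 distinct.

13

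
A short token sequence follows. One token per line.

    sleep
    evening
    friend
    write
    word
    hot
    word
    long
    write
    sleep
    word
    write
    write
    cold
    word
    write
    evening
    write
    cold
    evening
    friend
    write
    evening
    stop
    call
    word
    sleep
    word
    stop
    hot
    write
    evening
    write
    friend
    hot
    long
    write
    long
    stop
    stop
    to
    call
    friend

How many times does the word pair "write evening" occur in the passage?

3

Scanning the 42 overlapping bigram windows for "write evening":
  position 16–17: write evening
  position 22–23: write evening
  position 31–32: write evening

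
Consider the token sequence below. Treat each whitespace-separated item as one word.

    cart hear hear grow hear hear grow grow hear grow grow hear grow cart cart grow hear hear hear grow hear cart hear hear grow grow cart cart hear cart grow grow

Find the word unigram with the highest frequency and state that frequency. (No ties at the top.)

"hear", 13 times

Unigram frequencies (highest first):
  hear: 13
  grow: 12
  cart: 7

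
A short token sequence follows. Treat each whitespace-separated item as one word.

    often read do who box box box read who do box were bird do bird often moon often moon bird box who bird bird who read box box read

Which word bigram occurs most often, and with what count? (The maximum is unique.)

Bigram frequencies (highest first):
  box box: 3
  box read: 2
  often moon: 2
  often read: 1
  read do: 1
  do who: 1
  … (18 more, each ≤ 1)

"box box", 3 times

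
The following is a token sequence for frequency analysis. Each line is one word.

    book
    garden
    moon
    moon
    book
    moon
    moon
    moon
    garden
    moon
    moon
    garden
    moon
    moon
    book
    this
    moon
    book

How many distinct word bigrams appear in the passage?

8

18 tokens → 17 bigram windows in total.
Repeated bigrams (each contributes count−1 duplicates):
  moon moon: 5
  garden moon: 3
  moon book: 3
  moon garden: 2
9 duplicate windows → 17 − 9 = 8 distinct.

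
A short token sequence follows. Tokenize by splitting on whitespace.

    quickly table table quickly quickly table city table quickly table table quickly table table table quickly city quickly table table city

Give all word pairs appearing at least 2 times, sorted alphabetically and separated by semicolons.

quickly table; table city; table quickly; table table

Bigram counts meeting the condition (at least 2 times):
  quickly table: 5
  table city: 2
  table quickly: 4
  table table: 5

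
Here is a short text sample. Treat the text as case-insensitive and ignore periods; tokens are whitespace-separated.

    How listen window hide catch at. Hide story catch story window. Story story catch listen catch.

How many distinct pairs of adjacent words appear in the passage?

14

16 tokens → 15 bigram windows in total.
Repeated bigrams (each contributes count−1 duplicates):
  story catch: 2
1 duplicate windows → 15 − 1 = 14 distinct.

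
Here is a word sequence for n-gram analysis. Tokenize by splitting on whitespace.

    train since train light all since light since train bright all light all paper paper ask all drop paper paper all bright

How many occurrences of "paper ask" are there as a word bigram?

1

Scanning the 21 overlapping bigram windows for "paper ask":
  position 15–16: paper ask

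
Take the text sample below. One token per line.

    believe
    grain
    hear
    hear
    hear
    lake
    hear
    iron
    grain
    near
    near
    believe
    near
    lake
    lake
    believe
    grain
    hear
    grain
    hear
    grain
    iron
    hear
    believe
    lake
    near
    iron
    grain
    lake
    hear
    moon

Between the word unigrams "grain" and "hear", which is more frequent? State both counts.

"hear" (8 vs 6)

"grain": 6 occurrences
"hear": 8 occurrences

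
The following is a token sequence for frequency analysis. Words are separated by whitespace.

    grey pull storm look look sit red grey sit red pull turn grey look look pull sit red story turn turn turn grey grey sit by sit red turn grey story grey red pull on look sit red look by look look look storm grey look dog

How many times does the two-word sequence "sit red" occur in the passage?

Scanning the 46 overlapping bigram windows for "sit red":
  position 6–7: sit red
  position 9–10: sit red
  position 17–18: sit red
  position 27–28: sit red
  position 37–38: sit red

5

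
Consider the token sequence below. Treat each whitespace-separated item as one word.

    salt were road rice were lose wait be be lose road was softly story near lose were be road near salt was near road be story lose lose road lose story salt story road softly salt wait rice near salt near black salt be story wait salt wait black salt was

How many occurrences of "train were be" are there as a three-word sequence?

0

Scanning the 49 overlapping trigram windows for "train were be":
  (none found)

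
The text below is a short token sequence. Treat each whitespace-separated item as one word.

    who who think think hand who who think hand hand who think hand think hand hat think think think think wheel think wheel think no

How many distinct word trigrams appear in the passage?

25 tokens → 23 trigram windows in total.
Repeated trigrams (each contributes count−1 duplicates):
  think think think: 2
  think wheel think: 2
  who think hand: 2
  who who think: 2
4 duplicate windows → 23 − 4 = 19 distinct.

19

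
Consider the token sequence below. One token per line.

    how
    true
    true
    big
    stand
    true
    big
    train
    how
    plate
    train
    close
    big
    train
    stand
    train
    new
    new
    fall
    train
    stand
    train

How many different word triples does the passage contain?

22 tokens → 20 trigram windows in total.
Repeated trigrams (each contributes count−1 duplicates):
  train stand train: 2
1 duplicate windows → 20 − 1 = 19 distinct.

19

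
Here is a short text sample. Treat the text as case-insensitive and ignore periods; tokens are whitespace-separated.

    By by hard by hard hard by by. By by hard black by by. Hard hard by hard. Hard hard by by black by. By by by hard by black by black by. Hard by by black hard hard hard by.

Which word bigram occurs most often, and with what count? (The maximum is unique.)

"by by", 10 times

Bigram frequencies (highest first):
  by by: 10
  by hard: 7
  hard by: 7
  hard hard: 6
  black by: 4
  by black: 4
  … (2 more, each ≤ 1)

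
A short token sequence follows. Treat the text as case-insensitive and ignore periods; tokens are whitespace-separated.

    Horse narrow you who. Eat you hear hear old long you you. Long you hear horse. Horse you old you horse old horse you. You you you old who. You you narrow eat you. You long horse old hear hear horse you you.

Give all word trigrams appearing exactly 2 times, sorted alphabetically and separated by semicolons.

horse you you; you you long; you you you

Trigram counts meeting the condition (exactly 2 times):
  horse you you: 2
  you you long: 2
  you you you: 2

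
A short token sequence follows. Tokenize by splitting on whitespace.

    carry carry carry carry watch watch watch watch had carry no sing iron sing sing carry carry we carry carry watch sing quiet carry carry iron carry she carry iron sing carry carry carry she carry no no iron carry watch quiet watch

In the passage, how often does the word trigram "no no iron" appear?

1

Scanning the 41 overlapping trigram windows for "no no iron":
  position 37–39: no no iron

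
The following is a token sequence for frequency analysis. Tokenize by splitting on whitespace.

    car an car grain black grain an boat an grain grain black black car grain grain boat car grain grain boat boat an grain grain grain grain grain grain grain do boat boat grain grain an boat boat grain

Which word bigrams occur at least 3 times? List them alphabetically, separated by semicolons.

boat boat; car grain; grain grain

Bigram counts meeting the condition (at least 3 times):
  boat boat: 3
  car grain: 3
  grain grain: 10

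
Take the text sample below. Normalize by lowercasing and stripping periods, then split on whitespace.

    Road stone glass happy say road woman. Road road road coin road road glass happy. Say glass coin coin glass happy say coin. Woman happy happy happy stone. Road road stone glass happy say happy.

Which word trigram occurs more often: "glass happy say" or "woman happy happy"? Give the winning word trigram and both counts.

"glass happy say" (4 vs 1)

"glass happy say": 4 occurrences
"woman happy happy": 1 occurrence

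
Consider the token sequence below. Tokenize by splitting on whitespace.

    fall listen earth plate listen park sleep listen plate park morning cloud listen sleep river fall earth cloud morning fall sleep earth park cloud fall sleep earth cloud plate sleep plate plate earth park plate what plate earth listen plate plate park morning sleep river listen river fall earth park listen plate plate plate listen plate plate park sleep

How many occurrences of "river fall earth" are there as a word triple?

2

Scanning the 57 overlapping trigram windows for "river fall earth":
  position 15–17: river fall earth
  position 47–49: river fall earth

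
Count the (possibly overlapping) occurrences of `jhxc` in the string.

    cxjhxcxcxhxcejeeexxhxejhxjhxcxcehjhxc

3

Sliding a length-4 window over the 37 characters (34 positions):
  position 3–6: jhxc
  position 26–29: jhxc
  position 34–37: jhxc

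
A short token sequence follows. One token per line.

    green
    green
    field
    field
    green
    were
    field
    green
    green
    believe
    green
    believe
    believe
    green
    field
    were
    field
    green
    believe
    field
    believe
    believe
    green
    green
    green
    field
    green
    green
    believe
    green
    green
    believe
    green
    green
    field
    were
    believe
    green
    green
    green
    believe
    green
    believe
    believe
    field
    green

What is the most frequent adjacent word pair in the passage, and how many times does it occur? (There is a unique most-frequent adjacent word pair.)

"green green", 9 times

Bigram frequencies (highest first):
  green green: 9
  green believe: 7
  believe green: 7
  field green: 5
  green field: 4
  believe believe: 3
  … (7 more, each ≤ 2)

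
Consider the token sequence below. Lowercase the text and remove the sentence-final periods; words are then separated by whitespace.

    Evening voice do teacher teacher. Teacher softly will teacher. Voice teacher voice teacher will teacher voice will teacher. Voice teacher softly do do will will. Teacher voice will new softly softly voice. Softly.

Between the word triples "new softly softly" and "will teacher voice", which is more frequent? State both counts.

"new softly softly": 1 occurrence
"will teacher voice": 4 occurrences

"will teacher voice" (4 vs 1)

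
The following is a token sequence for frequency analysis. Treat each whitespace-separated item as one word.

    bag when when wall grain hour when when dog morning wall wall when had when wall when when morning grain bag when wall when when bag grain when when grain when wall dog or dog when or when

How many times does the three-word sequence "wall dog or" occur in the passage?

1

Scanning the 36 overlapping trigram windows for "wall dog or":
  position 32–34: wall dog or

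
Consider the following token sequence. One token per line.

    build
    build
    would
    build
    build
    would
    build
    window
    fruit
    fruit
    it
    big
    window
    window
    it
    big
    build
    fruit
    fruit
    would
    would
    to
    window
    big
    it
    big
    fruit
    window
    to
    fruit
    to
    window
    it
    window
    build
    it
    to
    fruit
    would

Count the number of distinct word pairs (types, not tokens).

39 tokens → 38 bigram windows in total.
Repeated bigrams (each contributes count−1 duplicates):
  it big: 3
  build build: 2
  build would: 2
  fruit fruit: 2
  fruit would: 2
  to fruit: 2
  to window: 2
  window it: 2
  … (1 more repeated)
10 duplicate windows → 38 − 10 = 28 distinct.

28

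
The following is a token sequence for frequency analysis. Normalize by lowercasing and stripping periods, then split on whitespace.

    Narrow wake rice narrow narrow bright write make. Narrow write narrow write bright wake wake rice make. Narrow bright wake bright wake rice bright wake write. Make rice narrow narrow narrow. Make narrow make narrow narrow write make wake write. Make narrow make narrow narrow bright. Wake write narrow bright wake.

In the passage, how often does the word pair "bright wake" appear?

6

Scanning the 50 overlapping bigram windows for "bright wake":
  position 13–14: bright wake
  position 19–20: bright wake
  position 21–22: bright wake
  position 24–25: bright wake
  position 46–47: bright wake
  position 50–51: bright wake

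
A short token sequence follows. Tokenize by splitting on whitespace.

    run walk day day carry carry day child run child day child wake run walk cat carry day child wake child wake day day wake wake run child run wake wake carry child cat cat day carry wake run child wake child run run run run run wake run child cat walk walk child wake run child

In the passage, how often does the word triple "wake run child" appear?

4

Scanning the 55 overlapping trigram windows for "wake run child":
  position 26–28: wake run child
  position 38–40: wake run child
  position 48–50: wake run child
  position 55–57: wake run child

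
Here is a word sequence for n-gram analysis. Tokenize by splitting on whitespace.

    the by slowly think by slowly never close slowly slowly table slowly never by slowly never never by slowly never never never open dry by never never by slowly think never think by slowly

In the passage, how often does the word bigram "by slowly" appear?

Scanning the 33 overlapping bigram windows for "by slowly":
  position 2–3: by slowly
  position 5–6: by slowly
  position 14–15: by slowly
  position 18–19: by slowly
  position 28–29: by slowly
  position 33–34: by slowly

6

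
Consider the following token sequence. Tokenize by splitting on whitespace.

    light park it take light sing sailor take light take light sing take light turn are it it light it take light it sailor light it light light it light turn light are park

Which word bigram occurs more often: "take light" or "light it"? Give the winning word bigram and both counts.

"take light": 5 occurrences
"light it": 4 occurrences

"take light" (5 vs 4)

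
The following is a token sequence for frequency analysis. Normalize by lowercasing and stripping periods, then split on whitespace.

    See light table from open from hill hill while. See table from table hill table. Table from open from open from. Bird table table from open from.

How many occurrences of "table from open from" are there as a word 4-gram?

Scanning the 24 overlapping 4-gram windows for "table from open from":
  position 3–6: table from open from
  position 16–19: table from open from
  position 24–27: table from open from

3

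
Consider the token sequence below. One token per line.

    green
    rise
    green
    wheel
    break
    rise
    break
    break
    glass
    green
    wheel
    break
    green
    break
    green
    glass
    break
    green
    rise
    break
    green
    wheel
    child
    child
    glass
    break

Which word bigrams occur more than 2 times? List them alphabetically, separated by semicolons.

break green; green wheel

Bigram counts meeting the condition (more than 2 times):
  break green: 4
  green wheel: 3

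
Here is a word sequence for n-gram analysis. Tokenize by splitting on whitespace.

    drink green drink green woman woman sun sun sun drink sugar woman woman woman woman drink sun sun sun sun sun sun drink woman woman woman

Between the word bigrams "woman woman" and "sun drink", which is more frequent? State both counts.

"woman woman": 6 occurrences
"sun drink": 2 occurrences

"woman woman" (6 vs 2)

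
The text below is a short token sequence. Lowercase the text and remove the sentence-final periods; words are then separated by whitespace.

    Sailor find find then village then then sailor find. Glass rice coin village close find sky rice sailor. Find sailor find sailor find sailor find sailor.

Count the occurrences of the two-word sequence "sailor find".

6

Scanning the 25 overlapping bigram windows for "sailor find":
  position 1–2: sailor find
  position 8–9: sailor find
  position 18–19: sailor find
  position 20–21: sailor find
  position 22–23: sailor find
  position 24–25: sailor find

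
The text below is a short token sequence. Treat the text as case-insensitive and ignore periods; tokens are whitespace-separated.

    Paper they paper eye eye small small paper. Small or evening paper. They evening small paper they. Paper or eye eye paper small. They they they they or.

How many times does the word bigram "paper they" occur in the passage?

Scanning the 27 overlapping bigram windows for "paper they":
  position 1–2: paper they
  position 12–13: paper they
  position 16–17: paper they

3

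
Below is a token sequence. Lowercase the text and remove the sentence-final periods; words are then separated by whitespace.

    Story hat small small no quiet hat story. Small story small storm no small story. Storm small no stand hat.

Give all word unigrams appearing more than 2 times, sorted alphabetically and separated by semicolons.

hat; no; small; story

Unigram counts meeting the condition (more than 2 times):
  hat: 3
  no: 3
  small: 6
  story: 4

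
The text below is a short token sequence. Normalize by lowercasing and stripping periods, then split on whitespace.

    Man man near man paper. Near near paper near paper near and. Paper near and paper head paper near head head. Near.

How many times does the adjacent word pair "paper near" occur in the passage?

Scanning the 21 overlapping bigram windows for "paper near":
  position 5–6: paper near
  position 8–9: paper near
  position 10–11: paper near
  position 13–14: paper near
  position 18–19: paper near

5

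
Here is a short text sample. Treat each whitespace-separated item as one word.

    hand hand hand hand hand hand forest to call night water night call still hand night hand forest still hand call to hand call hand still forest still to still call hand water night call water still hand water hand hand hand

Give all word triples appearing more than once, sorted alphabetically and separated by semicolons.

Trigram counts meeting the condition (more than once):
  hand hand hand: 5
  water night call: 2

hand hand hand; water night call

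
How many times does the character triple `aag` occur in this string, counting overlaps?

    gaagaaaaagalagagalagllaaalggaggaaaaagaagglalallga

4

Sliding a length-3 window over the 49 characters (47 positions):
  position 2–4: aag
  position 8–10: aag
  position 35–37: aag
  position 38–40: aag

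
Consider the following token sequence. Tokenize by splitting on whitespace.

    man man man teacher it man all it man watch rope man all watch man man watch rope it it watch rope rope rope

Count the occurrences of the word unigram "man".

8

Scanning the 24 tokens for "man":
  position 1: man
  position 2: man
  position 3: man
  position 6: man
  position 9: man
  position 12: man
  position 15: man
  position 16: man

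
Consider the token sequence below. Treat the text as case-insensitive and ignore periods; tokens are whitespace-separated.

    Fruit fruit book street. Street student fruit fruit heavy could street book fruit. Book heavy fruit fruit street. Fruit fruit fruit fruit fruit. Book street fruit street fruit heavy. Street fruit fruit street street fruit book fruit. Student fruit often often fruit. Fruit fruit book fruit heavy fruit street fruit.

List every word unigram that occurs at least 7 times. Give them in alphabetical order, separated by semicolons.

fruit; street

Unigram counts meeting the condition (at least 7 times):
  fruit: 25
  street: 10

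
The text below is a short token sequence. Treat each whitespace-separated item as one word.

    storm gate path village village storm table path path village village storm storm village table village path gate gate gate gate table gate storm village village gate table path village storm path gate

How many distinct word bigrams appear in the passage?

20

33 tokens → 32 bigram windows in total.
Repeated bigrams (each contributes count−1 duplicates):
  gate gate: 3
  path village: 3
  village storm: 3
  village village: 3
  gate table: 2
  path gate: 2
  storm village: 2
  table path: 2
12 duplicate windows → 32 − 12 = 20 distinct.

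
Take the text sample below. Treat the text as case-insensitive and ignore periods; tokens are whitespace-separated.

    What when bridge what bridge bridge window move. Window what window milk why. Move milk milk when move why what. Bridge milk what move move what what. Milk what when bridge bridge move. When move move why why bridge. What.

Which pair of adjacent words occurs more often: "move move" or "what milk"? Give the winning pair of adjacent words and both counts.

"move move": 2 occurrences
"what milk": 1 occurrence

"move move" (2 vs 1)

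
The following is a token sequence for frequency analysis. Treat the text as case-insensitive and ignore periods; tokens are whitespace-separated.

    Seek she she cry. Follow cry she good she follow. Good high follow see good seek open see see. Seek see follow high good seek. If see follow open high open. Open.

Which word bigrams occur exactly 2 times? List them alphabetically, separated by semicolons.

good seek; see follow

Bigram counts meeting the condition (exactly 2 times):
  good seek: 2
  see follow: 2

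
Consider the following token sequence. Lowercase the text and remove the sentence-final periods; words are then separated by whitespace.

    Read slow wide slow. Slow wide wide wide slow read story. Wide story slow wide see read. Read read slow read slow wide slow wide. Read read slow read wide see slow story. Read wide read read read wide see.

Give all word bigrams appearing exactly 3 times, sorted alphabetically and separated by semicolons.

Bigram counts meeting the condition (exactly 3 times):
  read wide: 3
  slow read: 3
  wide see: 3
  wide slow: 3

read wide; slow read; wide see; wide slow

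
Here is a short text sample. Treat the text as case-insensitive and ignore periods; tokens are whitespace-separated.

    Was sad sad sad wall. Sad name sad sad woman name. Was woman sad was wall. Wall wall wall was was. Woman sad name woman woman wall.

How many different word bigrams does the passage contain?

27 tokens → 26 bigram windows in total.
Repeated bigrams (each contributes count−1 duplicates):
  sad sad: 3
  wall wall: 3
  sad name: 2
  was woman: 2
  woman sad: 2
7 duplicate windows → 26 − 7 = 19 distinct.

19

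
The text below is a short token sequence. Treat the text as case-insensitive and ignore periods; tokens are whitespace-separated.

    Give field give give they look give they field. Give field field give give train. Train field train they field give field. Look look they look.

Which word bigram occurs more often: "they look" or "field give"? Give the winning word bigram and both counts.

"they look": 2 occurrences
"field give": 4 occurrences

"field give" (4 vs 2)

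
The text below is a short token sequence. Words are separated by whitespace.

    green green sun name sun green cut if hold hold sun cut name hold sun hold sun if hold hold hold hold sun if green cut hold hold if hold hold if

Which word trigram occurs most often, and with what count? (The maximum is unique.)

"if hold hold", 3 times

Trigram frequencies (highest first):
  if hold hold: 3
  hold hold sun: 2
  hold sun if: 2
  hold hold hold: 2
  hold hold if: 2
  green green sun: 1
  … (18 more, each ≤ 1)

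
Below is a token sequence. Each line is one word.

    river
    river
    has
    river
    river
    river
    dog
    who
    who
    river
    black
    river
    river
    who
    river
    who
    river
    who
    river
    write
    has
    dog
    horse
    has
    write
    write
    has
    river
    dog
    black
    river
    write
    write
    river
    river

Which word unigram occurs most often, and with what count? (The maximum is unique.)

"river", 15 times

Unigram frequencies (highest first):
  river: 15
  who: 5
  write: 5
  has: 4
  dog: 3
  black: 2
  … (1 more, each ≤ 1)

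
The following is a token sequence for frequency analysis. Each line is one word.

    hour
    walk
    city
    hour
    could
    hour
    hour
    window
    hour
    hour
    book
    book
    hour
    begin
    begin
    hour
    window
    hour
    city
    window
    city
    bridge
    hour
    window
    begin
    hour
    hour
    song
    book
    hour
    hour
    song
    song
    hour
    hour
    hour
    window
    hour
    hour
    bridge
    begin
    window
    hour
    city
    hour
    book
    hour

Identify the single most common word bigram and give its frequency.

"hour hour", 7 times

Bigram frequencies (highest first):
  hour hour: 7
  hour window: 4
  window hour: 4
  book hour: 3
  city hour: 2
  hour book: 2
  … (21 more, each ≤ 2)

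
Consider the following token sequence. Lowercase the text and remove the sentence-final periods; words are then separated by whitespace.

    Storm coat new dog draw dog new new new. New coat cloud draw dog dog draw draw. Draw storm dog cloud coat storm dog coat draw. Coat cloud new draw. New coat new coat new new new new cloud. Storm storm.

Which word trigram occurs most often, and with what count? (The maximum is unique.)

Trigram frequencies (highest first):
  new new new: 4
  new coat new: 2
  storm coat new: 1
  coat new dog: 1
  new dog draw: 1
  dog draw dog: 1
  … (29 more, each ≤ 1)

"new new new", 4 times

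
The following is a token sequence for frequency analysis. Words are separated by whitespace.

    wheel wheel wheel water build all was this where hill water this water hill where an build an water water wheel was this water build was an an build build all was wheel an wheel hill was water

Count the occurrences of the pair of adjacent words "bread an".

Scanning the 37 overlapping bigram windows for "bread an":
  (none found)

0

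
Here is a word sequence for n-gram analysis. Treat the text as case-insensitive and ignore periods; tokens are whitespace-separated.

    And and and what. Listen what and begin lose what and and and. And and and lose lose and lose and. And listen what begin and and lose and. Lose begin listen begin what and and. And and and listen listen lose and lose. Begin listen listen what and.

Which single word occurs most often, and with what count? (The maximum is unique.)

"and", 23 times

Unigram frequencies (highest first):
  and: 23
  lose: 8
  listen: 7
  what: 6
  begin: 5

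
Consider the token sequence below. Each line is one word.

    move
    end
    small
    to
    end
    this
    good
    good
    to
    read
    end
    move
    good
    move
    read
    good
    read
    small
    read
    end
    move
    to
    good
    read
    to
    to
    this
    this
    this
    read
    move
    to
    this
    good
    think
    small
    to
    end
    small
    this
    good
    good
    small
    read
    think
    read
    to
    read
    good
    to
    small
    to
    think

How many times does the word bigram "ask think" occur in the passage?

0

Scanning the 52 overlapping bigram windows for "ask think":
  (none found)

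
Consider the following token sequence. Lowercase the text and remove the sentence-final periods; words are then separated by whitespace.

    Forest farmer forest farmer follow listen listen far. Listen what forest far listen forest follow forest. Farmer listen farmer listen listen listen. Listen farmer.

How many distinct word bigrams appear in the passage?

15

24 tokens → 23 bigram windows in total.
Repeated bigrams (each contributes count−1 duplicates):
  listen listen: 4
  forest farmer: 3
  far listen: 2
  farmer listen: 2
  listen farmer: 2
8 duplicate windows → 23 − 8 = 15 distinct.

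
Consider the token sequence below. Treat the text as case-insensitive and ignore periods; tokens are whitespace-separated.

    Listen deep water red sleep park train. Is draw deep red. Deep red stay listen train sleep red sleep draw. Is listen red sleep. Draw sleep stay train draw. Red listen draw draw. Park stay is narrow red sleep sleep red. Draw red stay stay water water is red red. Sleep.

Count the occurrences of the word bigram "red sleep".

Scanning the 50 overlapping bigram windows for "red sleep":
  position 4–5: red sleep
  position 18–19: red sleep
  position 23–24: red sleep
  position 38–39: red sleep
  position 50–51: red sleep

5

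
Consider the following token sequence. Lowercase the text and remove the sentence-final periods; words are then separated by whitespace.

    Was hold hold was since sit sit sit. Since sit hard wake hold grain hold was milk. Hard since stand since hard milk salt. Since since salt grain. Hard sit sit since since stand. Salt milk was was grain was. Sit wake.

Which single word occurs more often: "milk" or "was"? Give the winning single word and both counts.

"milk": 3 occurrences
"was": 6 occurrences

"was" (6 vs 3)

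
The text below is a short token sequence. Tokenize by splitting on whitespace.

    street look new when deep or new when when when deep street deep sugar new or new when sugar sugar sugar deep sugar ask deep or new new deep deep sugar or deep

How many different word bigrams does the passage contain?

33 tokens → 32 bigram windows in total.
Repeated bigrams (each contributes count−1 duplicates):
  deep sugar: 3
  new when: 3
  or new: 3
  deep or: 2
  sugar sugar: 2
  when deep: 2
  when when: 2
10 duplicate windows → 32 − 10 = 22 distinct.

22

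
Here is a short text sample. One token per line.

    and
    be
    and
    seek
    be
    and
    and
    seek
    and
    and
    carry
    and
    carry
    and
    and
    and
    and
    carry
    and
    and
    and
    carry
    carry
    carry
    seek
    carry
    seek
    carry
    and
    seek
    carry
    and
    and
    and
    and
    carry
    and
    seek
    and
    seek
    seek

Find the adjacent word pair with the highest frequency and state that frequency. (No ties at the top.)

Bigram frequencies (highest first):
  and and: 10
  carry and: 6
  and seek: 5
  and carry: 5
  seek carry: 3
  be and: 2
  … (6 more, each ≤ 2)

"and and", 10 times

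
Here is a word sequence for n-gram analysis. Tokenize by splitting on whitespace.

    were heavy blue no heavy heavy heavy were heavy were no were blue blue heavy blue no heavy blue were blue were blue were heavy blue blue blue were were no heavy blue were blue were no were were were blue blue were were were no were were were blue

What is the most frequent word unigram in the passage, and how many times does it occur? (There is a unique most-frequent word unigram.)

"were", 20 times

Unigram frequencies (highest first):
  were: 20
  blue: 15
  heavy: 9
  no: 6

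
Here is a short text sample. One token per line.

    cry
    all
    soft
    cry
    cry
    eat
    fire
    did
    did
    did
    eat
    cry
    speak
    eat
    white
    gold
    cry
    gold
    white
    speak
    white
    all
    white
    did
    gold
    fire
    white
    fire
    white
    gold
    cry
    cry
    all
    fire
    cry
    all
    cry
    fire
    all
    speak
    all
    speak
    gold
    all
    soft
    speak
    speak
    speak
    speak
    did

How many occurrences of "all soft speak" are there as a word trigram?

1

Scanning the 48 overlapping trigram windows for "all soft speak":
  position 44–46: all soft speak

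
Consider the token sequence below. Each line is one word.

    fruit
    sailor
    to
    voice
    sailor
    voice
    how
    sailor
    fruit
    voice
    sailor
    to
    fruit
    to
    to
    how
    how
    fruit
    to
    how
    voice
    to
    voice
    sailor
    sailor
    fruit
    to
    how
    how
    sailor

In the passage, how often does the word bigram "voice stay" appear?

Scanning the 29 overlapping bigram windows for "voice stay":
  (none found)

0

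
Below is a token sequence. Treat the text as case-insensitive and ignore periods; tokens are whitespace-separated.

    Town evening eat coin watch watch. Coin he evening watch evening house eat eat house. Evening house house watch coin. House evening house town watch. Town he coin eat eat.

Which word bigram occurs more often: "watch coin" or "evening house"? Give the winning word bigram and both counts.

"evening house" (3 vs 2)

"watch coin": 2 occurrences
"evening house": 3 occurrences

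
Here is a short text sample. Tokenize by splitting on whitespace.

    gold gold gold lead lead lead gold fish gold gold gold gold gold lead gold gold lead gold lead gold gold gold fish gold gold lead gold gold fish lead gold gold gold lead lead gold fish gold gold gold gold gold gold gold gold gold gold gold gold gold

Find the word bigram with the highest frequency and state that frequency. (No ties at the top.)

"gold gold", 25 times

Bigram frequencies (highest first):
  gold gold: 25
  lead gold: 7
  gold lead: 6
  gold fish: 4
  lead lead: 3
  fish gold: 3
  … (1 more, each ≤ 1)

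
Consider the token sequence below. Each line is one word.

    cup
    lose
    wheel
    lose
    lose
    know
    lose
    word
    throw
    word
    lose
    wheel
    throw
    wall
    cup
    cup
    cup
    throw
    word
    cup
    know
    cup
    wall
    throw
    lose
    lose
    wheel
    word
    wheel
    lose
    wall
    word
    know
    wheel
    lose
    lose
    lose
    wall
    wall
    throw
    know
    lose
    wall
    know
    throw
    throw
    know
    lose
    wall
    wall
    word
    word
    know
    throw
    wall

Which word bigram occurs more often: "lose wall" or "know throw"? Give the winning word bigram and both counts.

"lose wall": 4 occurrences
"know throw": 2 occurrences

"lose wall" (4 vs 2)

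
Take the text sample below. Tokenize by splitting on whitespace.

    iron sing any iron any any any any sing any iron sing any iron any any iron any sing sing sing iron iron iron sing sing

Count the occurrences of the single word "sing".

Scanning the 26 tokens for "sing":
  position 2: sing
  position 9: sing
  position 12: sing
  position 19: sing
  position 20: sing
  position 21: sing
  position 25: sing
  position 26: sing

8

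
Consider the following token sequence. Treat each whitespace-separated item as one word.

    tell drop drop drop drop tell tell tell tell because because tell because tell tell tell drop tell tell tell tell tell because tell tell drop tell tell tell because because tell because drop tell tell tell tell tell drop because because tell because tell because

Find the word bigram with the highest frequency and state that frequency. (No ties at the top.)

Bigram frequencies (highest first):
  tell tell: 16
  tell because: 7
  because tell: 6
  tell drop: 4
  drop tell: 4
  drop drop: 3
  … (3 more, each ≤ 3)

"tell tell", 16 times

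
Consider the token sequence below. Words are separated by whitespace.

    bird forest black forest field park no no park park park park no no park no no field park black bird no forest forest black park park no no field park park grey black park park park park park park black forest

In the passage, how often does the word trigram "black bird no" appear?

Scanning the 40 overlapping trigram windows for "black bird no":
  position 20–22: black bird no

1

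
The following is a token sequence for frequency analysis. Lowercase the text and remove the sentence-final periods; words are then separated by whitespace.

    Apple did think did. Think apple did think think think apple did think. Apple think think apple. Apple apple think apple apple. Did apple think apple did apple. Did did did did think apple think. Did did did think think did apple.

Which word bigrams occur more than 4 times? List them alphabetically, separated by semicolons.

Bigram counts meeting the condition (more than 4 times):
  apple did: 6
  did did: 5
  did think: 6
  think apple: 7

apple did; did did; did think; think apple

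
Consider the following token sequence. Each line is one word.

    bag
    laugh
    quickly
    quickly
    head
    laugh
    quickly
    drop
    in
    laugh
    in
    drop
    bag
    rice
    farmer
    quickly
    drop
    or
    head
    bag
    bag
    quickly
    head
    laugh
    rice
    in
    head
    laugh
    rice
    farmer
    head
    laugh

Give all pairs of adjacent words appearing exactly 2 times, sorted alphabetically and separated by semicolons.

Bigram counts meeting the condition (exactly 2 times):
  laugh quickly: 2
  laugh rice: 2
  quickly drop: 2
  quickly head: 2
  rice farmer: 2

laugh quickly; laugh rice; quickly drop; quickly head; rice farmer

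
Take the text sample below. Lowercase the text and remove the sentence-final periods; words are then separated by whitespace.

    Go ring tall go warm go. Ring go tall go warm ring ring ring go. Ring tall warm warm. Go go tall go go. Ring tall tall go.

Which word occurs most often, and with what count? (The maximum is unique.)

Unigram frequencies (highest first):
  go: 11
  ring: 7
  tall: 6
  warm: 4

"go", 11 times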